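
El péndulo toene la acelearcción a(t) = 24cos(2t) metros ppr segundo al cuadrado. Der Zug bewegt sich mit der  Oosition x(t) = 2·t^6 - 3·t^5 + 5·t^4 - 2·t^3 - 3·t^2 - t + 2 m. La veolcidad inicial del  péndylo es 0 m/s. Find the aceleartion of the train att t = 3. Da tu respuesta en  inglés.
We must differentiate our position equation x(t) = 2·t^6 - 3·t^5 + 5·t^4 - 2·t^3 - 3·t^2 - t + 2 2 times. The derivative of position gives velocity: v(t) = 12·t^5 - 15·t^4 + 20·t^3 - 6·t^2 - 6·t - 1. The derivative of velocity gives acceleration: a(t) = 60·t^4 - 60·t^3 + 60·t^2 - 12·t - 6. We have acceleration a(t) = 60·t^4 - 60·t^3 + 60·t^2 - 12·t - 6. Substituting t = 3: a(3) = 3738.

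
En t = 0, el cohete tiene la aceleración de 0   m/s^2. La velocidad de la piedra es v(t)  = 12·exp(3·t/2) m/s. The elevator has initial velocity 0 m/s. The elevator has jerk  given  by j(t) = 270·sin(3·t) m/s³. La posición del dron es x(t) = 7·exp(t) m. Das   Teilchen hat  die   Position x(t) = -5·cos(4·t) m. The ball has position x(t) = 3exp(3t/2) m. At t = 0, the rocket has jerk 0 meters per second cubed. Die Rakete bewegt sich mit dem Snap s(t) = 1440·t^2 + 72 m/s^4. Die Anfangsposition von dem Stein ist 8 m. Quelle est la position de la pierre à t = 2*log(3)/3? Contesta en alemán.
Wir müssen unsere Gleichung für die Geschwindigkeit v(t) = 12·exp(3·t/2) 1-mal integrieren. Durch Integration von der Geschwindigkeit und Verwendung der Anfangsbedingung x(0) = 8, erhalten wir x(t) = 8·exp(3·t/2). Aus der Gleichung für die Position x(t) = 8·exp(3·t/2), setzen wir t = 2*log(3)/3 ein und erhalten x = 24.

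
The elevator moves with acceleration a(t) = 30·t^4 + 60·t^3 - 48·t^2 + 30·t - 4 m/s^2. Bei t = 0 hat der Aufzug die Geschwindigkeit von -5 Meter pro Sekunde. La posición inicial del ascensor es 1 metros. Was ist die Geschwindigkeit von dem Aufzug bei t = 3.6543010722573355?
Wir müssen unsere Gleichung für die Beschleunigung a(t) = 30·t^4 + 60·t^3 - 48·t^2 + 30·t - 4 1-mal integrieren. Das Integral von der Beschleunigung, mit v(0) = -5, ergibt die Geschwindigkeit: v(t) = 6·t^5 + 15·t^4 - 16·t^3 + 15·t^2 - 4·t - 5. Aus der Gleichung für die Geschwindigkeit v(t) = 6·t^5 + 15·t^4 - 16·t^3 + 15·t^2 - 4·t - 5, setzen wir t = 3.6543010722573355 ein und erhalten v = 5984.77513307288.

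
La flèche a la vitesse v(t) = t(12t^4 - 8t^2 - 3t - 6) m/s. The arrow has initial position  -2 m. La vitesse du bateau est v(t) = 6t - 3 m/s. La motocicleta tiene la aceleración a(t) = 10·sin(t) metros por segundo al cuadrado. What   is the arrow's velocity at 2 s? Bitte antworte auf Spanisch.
Tenemos la velocidad v(t) = t·(12·t^4 - 8·t^2 - 3·t - 6). Sustituyendo t = 2: v(2) = 296.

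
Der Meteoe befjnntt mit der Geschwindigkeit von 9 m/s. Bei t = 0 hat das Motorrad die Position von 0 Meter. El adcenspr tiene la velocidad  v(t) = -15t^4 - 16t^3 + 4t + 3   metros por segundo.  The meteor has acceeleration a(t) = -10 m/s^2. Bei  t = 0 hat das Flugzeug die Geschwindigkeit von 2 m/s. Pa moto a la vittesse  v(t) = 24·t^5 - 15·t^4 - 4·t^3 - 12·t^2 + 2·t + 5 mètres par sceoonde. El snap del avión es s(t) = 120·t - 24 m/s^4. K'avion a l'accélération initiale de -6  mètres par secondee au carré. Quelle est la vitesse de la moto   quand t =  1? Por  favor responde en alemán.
Mit v(t) = 24·t^5 - 15·t^4 - 4·t^3 - 12·t^2 + 2·t + 5 und Einsetzen von t = 1, finden wir v = 0.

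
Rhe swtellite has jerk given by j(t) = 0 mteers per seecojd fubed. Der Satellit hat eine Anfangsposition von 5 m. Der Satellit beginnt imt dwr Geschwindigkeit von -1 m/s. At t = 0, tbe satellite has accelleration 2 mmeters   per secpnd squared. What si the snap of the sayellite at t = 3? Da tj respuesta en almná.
Ausgehend von dem Ruck j(t) = 0, nehmen wir 1 Ableitung. Die Ableitung von dem Ruck ergibt den Snap: s(t) = 0. Wir haben den Snap s(t) = 0. Durch Einsetzen von t = 3: s(3) = 0.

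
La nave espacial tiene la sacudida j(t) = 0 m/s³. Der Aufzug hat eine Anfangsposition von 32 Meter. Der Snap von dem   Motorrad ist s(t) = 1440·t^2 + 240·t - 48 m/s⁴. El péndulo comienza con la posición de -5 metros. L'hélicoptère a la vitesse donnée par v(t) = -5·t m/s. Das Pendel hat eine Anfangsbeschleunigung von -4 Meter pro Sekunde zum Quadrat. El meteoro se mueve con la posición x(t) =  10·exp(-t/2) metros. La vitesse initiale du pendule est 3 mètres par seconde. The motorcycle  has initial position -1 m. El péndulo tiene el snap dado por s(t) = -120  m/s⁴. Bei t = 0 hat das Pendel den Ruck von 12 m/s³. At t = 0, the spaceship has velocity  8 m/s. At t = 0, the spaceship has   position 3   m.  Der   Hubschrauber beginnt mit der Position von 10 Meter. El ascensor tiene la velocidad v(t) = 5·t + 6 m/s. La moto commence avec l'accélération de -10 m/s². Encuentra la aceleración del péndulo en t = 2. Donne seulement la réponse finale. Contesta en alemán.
Bei t = 2, a = -220.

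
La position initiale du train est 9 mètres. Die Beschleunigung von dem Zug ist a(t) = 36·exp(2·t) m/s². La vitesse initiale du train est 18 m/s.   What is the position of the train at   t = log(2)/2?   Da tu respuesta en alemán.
Ausgehend von der Beschleunigung a(t) = 36·exp(2·t), nehmen wir 2 Stammfunktionen. Das Integral von der Beschleunigung, mit v(0) = 18, ergibt die Geschwindigkeit: v(t) = 18·exp(2·t). Das Integral von der Geschwindigkeit, mit x(0) = 9, ergibt die Position: x(t) = 9·exp(2·t). Aus der Gleichung für die Position x(t) = 9·exp(2·t), setzen wir t = log(2)/2 ein und erhalten x = 18.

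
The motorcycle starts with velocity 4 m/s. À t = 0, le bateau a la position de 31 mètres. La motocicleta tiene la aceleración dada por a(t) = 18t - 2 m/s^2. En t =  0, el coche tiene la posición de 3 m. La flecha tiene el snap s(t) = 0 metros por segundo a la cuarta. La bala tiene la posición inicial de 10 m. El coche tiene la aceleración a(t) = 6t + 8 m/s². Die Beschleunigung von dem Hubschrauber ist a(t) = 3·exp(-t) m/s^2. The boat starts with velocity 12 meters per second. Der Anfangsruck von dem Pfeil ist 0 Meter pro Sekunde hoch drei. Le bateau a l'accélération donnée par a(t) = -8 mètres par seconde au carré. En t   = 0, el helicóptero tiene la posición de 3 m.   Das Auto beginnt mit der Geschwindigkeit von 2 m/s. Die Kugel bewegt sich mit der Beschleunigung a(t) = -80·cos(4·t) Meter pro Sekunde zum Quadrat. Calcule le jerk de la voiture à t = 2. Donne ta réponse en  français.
En partant de l'accélération a(t) = 6·t + 8, nous prenons 1 dérivée. La dérivée de l'accélération donne le jerk: j(t) = 6. Nous avons le jerk j(t) = 6. En substituant t = 2: j(2) = 6.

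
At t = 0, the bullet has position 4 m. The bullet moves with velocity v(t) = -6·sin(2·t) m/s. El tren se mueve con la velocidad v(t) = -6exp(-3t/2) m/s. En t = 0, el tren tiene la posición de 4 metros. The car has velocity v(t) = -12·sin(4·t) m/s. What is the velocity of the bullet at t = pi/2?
We have velocity v(t) = -6·sin(2·t). Substituting t = pi/2: v(pi/2) = 0.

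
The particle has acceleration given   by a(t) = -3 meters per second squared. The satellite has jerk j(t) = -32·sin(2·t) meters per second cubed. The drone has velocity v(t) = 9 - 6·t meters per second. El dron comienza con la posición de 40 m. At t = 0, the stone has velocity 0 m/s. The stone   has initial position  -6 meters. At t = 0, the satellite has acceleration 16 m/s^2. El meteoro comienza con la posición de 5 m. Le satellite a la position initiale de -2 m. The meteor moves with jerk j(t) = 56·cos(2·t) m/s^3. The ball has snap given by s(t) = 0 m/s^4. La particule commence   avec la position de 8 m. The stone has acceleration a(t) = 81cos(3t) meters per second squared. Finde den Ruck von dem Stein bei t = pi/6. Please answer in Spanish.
Partiendo de la aceleración a(t) = 81·cos(3·t), tomamos 1 derivada. Tomando d/dt de a(t), encontramos j(t) = -243·sin(3·t). Usando j(t) = -243·sin(3·t) y sustituyendo t = pi/6, encontramos j = -243.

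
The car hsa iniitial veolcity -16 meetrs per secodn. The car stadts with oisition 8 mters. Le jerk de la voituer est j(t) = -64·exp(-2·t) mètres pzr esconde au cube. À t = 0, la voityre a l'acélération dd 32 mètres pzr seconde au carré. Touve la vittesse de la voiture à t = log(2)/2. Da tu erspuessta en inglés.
Starting from jerk j(t) = -64·exp(-2·t), we take 2 integrals. Taking ∫j(t)dt and applying a(0) = 32, we find a(t) = 32·exp(-2·t). The integral of acceleration is velocity. Using v(0) = -16, we get v(t) = -16·exp(-2·t). We have velocity v(t) = -16·exp(-2·t). Substituting t = log(2)/2: v(log(2)/2) = -8.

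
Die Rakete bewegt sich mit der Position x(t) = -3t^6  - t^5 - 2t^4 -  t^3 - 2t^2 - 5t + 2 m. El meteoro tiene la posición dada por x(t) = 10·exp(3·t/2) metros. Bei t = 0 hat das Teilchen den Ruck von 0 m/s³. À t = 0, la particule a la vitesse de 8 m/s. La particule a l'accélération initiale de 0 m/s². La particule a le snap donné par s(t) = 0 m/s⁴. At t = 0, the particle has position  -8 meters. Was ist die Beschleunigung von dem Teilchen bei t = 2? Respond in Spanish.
Necesitamos integrar nuestra ecuación del snap s(t) = 0 2 veces. Tomando ∫s(t)dt y aplicando j(0) = 0, encontramos j(t) = 0. Integrando la sacudida y usando la condición inicial a(0) = 0, obtenemos a(t) = 0. Usando a(t) = 0 y sustituyendo t = 2, encontramos a = 0.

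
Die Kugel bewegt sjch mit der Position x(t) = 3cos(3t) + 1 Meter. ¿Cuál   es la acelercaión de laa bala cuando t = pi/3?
Partiendo de la posición x(t) = 3·cos(3·t) + 1, tomamos 2 derivadas. La derivada de la posición da la velocidad: v(t) = -9·sin(3·t). Derivando la velocidad, obtenemos la aceleración: a(t) = -27·cos(3·t). Usando a(t) = -27·cos(3·t) y sustituyendo t = pi/3, encontramos a = 27.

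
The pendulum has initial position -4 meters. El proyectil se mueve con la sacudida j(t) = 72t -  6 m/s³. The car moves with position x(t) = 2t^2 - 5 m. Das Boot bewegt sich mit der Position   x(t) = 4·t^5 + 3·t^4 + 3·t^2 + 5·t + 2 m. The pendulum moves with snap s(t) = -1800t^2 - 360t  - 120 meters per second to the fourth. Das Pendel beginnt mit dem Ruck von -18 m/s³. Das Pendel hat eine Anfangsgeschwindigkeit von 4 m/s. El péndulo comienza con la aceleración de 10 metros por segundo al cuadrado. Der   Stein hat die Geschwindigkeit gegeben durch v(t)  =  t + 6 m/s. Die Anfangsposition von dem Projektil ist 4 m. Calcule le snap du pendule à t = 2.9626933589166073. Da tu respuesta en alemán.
Mit s(t) = -1800·t^2 - 360·t - 120 und Einsetzen von t = 2.9626933589166073, finden wir s = -16986.1630993534.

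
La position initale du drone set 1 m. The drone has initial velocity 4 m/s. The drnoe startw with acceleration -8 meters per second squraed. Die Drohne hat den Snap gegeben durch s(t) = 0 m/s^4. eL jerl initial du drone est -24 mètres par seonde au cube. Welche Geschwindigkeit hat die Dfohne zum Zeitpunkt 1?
Um dies zu lösen, müssen wir 3 Integrale unserer Gleichung für den Snap s(t) = 0 finden. Durch Integration von dem Snap und Verwendung der Anfangsbedingung j(0) = -24, erhalten wir j(t) = -24. Mit ∫j(t)dt und Anwendung von a(0) = -8, finden wir a(t) = -24·t - 8. Das Integral von der Beschleunigung ist die Geschwindigkeit. Mit v(0) = 4 erhalten wir v(t) = -12·t^2 - 8·t + 4. Aus der Gleichung für die Geschwindigkeit v(t) = -12·t^2 - 8·t + 4, setzen wir t = 1 ein und erhalten v = -16.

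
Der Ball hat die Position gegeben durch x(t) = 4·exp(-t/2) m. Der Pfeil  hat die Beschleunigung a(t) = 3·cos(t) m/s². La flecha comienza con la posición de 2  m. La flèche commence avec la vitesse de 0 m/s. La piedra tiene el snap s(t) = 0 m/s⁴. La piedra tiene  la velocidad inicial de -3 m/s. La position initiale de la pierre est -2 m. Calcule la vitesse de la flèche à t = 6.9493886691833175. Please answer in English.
We need to integrate our acceleration equation a(t) = 3·cos(t) 1 time. The antiderivative of acceleration is velocity. Using v(0) = 0, we get v(t) = 3·sin(t). Using v(t) = 3·sin(t) and substituting t = 6.9493886691833175, we find v = 1.85401689445017.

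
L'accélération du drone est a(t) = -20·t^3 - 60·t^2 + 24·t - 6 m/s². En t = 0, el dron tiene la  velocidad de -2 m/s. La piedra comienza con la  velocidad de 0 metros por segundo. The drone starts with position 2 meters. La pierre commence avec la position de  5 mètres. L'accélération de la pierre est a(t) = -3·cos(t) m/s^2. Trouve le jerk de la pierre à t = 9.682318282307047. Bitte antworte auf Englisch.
We must differentiate our acceleration equation a(t) = -3·cos(t) 1 time. The derivative of acceleration gives jerk: j(t) = 3·sin(t). We have jerk j(t) = 3·sin(t). Substituting t = 9.682318282307047: j(9.682318282307047) = -0.764108304008816.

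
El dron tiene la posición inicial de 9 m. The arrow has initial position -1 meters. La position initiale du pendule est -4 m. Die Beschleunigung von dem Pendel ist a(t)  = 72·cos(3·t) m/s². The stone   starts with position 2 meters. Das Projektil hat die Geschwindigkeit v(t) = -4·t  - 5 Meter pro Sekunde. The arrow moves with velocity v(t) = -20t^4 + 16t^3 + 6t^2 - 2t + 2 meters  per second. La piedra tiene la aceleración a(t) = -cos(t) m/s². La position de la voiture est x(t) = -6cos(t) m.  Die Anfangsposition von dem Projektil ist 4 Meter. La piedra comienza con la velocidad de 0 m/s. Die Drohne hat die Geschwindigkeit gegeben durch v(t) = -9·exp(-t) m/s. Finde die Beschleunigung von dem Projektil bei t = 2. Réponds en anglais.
To solve this, we need to take 1 derivative of our velocity equation v(t) = -4·t - 5. The derivative of velocity gives acceleration: a(t) = -4. Using a(t) = -4 and substituting t = 2, we find a = -4.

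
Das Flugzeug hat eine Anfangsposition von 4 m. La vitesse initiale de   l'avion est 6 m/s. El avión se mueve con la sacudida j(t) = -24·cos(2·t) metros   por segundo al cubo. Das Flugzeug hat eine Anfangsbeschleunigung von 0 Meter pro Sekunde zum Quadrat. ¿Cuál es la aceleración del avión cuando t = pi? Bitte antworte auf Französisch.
Nous devons intégrer notre équation du jerk j(t) = -24·cos(2·t) 1 fois. La primitive du jerk, avec a(0) = 0, donne l'accélération: a(t) = -12·sin(2·t). En utilisant a(t) = -12·sin(2·t) et en substituant t = pi, nous trouvons a = 0.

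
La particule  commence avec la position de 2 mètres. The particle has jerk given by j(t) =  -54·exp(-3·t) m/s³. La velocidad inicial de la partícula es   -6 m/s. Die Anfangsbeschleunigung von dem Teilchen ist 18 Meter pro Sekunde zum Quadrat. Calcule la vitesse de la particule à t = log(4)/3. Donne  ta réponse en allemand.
Wir müssen das Integral unserer Gleichung für den Ruck j(t) = -54·exp(-3·t) 2-mal finden. Durch Integration von dem Ruck und Verwendung der Anfangsbedingung a(0) = 18, erhalten wir a(t) = 18·exp(-3·t). Das Integral von der Beschleunigung ist die Geschwindigkeit. Mit v(0) = -6 erhalten wir v(t) = -6·exp(-3·t). Aus der Gleichung für die Geschwindigkeit v(t) = -6·exp(-3·t), setzen wir t = log(4)/3 ein und erhalten v = -3/2.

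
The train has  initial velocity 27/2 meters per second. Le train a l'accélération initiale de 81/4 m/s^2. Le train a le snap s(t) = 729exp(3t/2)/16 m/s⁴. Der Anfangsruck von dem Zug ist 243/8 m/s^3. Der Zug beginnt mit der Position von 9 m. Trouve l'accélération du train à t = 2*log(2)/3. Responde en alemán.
Um dies zu lösen, müssen wir 2 Stammfunktionen unserer Gleichung für den Snap s(t) = 729·exp(3·t/2)/16 finden. Mit ∫s(t)dt und Anwendung von j(0) = 243/8, finden wir j(t) = 243·exp(3·t/2)/8. Das Integral von dem Ruck, mit a(0) = 81/4, ergibt die Beschleunigung: a(t) = 81·exp(3·t/2)/4. Aus der Gleichung für die Beschleunigung a(t) = 81·exp(3·t/2)/4, setzen wir t = 2*log(2)/3 ein und erhalten a = 81/2.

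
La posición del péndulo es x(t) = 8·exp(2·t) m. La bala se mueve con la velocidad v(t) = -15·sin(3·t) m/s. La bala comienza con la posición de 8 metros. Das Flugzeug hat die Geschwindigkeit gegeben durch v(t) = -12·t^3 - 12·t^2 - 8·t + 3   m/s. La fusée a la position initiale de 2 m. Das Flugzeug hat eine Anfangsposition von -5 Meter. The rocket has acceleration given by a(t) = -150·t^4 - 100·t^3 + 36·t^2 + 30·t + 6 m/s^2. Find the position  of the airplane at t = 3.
To find the answer, we compute 1 antiderivative of v(t) = -12·t^3 - 12·t^2 - 8·t + 3. Taking ∫v(t)dt and applying x(0) = -5, we find x(t) = -3·t^4 - 4·t^3 - 4·t^2 + 3·t - 5. Using x(t) = -3·t^4 - 4·t^3 - 4·t^2 + 3·t - 5 and substituting t = 3, we find x = -383.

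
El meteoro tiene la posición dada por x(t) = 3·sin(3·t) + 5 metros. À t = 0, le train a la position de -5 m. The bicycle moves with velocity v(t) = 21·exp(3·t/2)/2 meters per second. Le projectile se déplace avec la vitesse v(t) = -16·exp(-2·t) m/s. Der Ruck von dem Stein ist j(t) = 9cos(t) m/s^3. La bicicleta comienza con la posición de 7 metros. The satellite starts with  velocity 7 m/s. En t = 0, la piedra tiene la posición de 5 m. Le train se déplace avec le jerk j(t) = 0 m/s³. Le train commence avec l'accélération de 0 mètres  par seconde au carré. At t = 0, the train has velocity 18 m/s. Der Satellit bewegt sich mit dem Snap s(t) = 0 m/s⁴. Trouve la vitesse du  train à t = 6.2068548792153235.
Nous devons trouver l'intégrale de notre équation du jerk j(t) = 0 2 fois. En intégrant le jerk et en utilisant la condition initiale a(0) = 0, nous obtenons a(t) = 0. La primitive de l'accélération est la vitesse. En utilisant v(0) = 18, nous obtenons v(t) = 18. Nous avons la vitesse v(t) = 18. En substituant t = 6.2068548792153235: v(6.2068548792153235) = 18.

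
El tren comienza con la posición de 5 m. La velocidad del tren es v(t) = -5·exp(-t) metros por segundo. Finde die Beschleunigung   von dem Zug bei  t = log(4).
Ausgehend von der Geschwindigkeit v(t) = -5·exp(-t), nehmen wir 1 Ableitung. Mit d/dt von v(t) finden wir a(t) = 5·exp(-t). Aus der Gleichung für die Beschleunigung a(t) = 5·exp(-t), setzen wir t = log(4) ein und erhalten a = 5/4.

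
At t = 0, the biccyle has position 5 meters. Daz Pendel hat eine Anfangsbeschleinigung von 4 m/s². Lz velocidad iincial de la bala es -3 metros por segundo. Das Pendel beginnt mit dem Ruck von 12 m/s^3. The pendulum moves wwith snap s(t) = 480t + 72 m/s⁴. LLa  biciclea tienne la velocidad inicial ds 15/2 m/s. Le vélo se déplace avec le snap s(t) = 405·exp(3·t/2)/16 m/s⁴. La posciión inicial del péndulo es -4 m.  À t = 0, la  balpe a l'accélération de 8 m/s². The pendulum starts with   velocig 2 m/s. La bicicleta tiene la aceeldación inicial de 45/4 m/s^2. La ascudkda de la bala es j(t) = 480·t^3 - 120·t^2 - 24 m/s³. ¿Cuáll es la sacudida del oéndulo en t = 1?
Necesitamos integrar nuestra ecuación del snap s(t) = 480·t + 72 1 vez. La integral del snap, con j(0) = 12, da la sacudida: j(t) = 240·t^2 + 72·t + 12. Tenemos la sacudida j(t) = 240·t^2 + 72·t + 12. Sustituyendo t = 1: j(1) = 324.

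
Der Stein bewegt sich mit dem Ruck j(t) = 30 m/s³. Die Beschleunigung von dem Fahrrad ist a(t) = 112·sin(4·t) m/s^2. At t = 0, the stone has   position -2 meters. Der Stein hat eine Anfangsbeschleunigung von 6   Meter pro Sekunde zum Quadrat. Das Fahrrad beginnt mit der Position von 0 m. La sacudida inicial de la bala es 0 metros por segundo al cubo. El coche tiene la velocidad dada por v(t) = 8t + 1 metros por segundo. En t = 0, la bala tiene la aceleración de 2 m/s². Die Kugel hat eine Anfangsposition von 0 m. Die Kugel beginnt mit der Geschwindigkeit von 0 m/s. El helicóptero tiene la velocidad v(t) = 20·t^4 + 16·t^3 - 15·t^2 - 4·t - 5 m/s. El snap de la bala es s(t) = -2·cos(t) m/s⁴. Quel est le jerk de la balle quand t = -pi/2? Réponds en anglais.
To find the answer, we compute 1 antiderivative of s(t) = -2·cos(t). The integral of snap is jerk. Using j(0) = 0, we get j(t) = -2·sin(t). We have jerk j(t) = -2·sin(t). Substituting t = -pi/2: j(-pi/2) = 2.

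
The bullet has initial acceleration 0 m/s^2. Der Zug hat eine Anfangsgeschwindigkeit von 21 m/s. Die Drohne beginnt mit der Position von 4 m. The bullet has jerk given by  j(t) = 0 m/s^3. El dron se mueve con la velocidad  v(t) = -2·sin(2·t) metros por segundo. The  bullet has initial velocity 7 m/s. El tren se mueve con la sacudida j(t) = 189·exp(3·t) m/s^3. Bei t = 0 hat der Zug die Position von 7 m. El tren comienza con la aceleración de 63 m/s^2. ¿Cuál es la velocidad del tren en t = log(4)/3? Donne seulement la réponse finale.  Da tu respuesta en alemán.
Die Antwort ist 84.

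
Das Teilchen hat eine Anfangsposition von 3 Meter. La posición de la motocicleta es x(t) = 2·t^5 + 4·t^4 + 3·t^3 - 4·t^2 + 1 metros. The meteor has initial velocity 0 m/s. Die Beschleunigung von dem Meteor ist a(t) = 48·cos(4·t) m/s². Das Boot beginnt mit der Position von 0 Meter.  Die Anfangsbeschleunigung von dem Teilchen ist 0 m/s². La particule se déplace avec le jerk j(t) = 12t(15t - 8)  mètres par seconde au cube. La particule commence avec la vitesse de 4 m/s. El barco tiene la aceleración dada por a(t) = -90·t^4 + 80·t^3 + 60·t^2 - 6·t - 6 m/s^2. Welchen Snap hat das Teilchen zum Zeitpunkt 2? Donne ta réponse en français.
Nous devons dériver notre équation du jerk j(t) = 12·t·(15·t - 8) 1 fois. La dérivée du jerk donne le snap: s(t) = 360·t - 96. Nous avons le snap s(t) = 360·t - 96. En substituant t = 2: s(2) = 624.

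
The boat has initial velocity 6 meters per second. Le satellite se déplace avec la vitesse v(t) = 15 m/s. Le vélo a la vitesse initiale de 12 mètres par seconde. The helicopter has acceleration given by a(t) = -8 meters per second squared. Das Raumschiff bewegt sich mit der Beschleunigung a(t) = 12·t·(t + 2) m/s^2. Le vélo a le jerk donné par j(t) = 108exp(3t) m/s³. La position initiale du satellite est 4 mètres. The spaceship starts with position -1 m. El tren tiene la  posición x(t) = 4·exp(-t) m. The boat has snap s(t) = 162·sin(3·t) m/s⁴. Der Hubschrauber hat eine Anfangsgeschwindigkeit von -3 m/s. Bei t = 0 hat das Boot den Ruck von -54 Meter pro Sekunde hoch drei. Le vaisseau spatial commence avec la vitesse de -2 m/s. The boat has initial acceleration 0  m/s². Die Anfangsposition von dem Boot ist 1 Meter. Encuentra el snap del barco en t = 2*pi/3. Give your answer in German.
Mit s(t) = 162·sin(3·t) und Einsetzen von t = 2*pi/3, finden wir s = 0.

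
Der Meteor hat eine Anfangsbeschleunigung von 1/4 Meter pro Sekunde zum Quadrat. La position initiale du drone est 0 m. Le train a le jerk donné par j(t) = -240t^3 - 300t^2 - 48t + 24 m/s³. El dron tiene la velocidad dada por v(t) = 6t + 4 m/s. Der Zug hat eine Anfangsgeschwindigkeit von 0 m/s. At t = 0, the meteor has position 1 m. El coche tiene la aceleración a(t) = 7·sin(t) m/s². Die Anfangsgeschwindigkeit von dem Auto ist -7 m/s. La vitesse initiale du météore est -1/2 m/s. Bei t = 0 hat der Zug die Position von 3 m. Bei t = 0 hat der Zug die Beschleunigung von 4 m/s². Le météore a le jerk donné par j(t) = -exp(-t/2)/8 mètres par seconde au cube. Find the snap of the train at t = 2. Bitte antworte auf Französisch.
Pour résoudre ceci, nous devons prendre 1 dérivée de notre équation du jerk j(t) = -240·t^3 - 300·t^2 - 48·t + 24. En dérivant le jerk, nous obtenons le snap: s(t) = -720·t^2 - 600·t - 48. Nous avons le snap s(t) = -720·t^2 - 600·t - 48. En substituant t = 2: s(2) = -4128.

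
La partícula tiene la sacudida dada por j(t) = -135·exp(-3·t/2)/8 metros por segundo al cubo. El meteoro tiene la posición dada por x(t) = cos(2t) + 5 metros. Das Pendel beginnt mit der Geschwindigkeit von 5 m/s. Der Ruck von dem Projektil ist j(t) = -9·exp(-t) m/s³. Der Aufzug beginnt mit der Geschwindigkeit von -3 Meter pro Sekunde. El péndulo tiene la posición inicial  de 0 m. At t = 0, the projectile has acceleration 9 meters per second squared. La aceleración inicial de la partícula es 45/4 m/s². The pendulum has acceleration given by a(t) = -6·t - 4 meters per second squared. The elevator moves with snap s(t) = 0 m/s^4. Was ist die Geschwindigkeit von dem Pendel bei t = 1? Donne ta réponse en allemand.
Um dies zu lösen, müssen wir 1 Integral unserer Gleichung für die Beschleunigung a(t) = -6·t - 4 finden. Mit ∫a(t)dt und Anwendung von v(0) = 5, finden wir v(t) = -3·t^2 - 4·t + 5. Wir haben die Geschwindigkeit v(t) = -3·t^2 - 4·t + 5. Durch Einsetzen von t = 1: v(1) = -2.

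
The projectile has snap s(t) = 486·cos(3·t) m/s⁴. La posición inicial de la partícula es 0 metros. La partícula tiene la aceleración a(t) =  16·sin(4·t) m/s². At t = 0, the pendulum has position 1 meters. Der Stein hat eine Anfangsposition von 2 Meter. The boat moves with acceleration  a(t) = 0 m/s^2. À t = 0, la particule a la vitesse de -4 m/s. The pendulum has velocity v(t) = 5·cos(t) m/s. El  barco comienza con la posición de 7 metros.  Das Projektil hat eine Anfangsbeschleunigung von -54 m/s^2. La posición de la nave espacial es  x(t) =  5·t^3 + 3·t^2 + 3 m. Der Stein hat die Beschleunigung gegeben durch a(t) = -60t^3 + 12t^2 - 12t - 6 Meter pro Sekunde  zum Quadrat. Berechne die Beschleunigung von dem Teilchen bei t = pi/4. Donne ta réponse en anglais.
Using a(t) = 16·sin(4·t) and substituting t = pi/4, we find a = 0.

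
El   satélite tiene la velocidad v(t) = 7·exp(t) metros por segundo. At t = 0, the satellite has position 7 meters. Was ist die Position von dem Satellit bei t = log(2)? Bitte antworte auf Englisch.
Starting from velocity v(t) = 7·exp(t), we take 1 antiderivative. Integrating velocity and using the initial condition x(0) = 7, we get x(t) = 7·exp(t). We have position x(t) = 7·exp(t). Substituting t = log(2): x(log(2)) = 14.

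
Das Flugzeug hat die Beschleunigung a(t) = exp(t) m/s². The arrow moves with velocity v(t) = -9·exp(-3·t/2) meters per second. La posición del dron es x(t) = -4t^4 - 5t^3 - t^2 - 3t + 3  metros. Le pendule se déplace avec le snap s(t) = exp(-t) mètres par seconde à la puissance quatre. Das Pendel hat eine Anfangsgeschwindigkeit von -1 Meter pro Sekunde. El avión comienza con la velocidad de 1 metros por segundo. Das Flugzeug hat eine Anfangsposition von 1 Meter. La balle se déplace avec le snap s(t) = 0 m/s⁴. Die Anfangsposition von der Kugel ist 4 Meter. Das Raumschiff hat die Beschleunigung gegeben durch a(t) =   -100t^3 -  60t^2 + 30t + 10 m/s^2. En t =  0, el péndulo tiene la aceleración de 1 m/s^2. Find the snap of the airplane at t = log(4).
Starting from acceleration a(t) = exp(t), we take 2 derivatives. The derivative of acceleration gives jerk: j(t) = exp(t). Taking d/dt of j(t), we find s(t) = exp(t). Using s(t) = exp(t) and substituting t = log(4), we find s = 4.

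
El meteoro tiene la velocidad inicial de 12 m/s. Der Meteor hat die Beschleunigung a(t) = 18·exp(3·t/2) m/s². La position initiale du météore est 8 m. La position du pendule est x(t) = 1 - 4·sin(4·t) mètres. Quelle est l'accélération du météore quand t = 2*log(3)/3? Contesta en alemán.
Wir haben die Beschleunigung a(t) = 18·exp(3·t/2). Durch Einsetzen von t = 2*log(3)/3: a(2*log(3)/3) = 54.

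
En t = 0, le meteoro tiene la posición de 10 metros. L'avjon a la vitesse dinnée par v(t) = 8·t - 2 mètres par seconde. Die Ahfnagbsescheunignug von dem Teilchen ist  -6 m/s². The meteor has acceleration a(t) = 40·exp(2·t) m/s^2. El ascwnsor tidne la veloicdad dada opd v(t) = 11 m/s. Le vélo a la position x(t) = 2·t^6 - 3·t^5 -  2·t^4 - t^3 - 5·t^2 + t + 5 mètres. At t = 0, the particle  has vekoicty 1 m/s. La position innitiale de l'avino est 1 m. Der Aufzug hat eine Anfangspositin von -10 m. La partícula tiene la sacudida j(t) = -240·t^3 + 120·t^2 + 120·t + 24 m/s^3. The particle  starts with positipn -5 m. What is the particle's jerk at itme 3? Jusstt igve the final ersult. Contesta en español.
La respuesta es -5016.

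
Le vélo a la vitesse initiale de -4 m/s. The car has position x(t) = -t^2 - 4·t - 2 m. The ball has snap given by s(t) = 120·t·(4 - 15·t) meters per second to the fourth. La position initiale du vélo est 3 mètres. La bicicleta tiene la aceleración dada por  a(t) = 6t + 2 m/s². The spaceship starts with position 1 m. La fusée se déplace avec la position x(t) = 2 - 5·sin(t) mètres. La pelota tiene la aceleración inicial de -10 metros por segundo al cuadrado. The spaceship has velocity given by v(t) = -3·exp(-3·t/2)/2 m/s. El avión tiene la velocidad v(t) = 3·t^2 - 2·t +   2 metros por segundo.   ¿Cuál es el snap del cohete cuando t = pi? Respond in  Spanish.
Partiendo de la posición x(t) = 2 - 5·sin(t), tomamos 4 derivadas. Tomando d/dt de x(t), encontramos v(t) = -5·cos(t). Derivando la velocidad, obtenemos la aceleración: a(t) = 5·sin(t). Tomando d/dt de a(t), encontramos j(t) = 5·cos(t). Derivando la sacudida, obtenemos el snap: s(t) = -5·sin(t). Usando s(t) = -5·sin(t) y sustituyendo t = pi, encontramos s = 0.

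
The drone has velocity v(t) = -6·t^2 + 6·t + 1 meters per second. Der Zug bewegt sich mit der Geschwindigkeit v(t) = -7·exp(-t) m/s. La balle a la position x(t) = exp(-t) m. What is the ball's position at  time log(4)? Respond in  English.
We have position x(t) = exp(-t). Substituting t = log(4): x(log(4)) = 1/4.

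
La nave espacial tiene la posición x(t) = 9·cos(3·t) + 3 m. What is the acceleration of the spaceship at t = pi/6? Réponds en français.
En partant de la position x(t) = 9·cos(3·t) + 3, nous prenons 2 dérivées. En dérivant la position, nous obtenons la vitesse: v(t) = -27·sin(3·t). En prenant d/dt de v(t), nous trouvons a(t) = -81·cos(3·t). En utilisant a(t) = -81·cos(3·t) et en substituant t = pi/6, nous trouvons a = 0.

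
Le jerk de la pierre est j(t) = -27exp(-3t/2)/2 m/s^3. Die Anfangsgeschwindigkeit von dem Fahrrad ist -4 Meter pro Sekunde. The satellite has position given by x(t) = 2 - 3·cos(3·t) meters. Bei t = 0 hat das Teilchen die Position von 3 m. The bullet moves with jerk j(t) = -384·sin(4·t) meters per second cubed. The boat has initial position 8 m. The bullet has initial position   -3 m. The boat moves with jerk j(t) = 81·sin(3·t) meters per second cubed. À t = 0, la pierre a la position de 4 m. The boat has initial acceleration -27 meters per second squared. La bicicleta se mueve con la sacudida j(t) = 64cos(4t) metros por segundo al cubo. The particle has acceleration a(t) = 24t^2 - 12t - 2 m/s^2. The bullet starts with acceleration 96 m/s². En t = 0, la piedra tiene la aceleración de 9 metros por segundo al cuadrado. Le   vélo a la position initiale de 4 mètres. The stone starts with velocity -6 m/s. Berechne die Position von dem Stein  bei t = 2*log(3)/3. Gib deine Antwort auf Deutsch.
Wir müssen unsere Gleichung für den Ruck j(t) = -27·exp(-3·t/2)/2 3-mal integrieren. Durch Integration von dem Ruck und Verwendung der Anfangsbedingung a(0) = 9, erhalten wir a(t) = 9·exp(-3·t/2). Die Stammfunktion von der Beschleunigung, mit v(0) = -6, ergibt die Geschwindigkeit: v(t) = -6·exp(-3·t/2). Durch Integration von der Geschwindigkeit und Verwendung der Anfangsbedingung x(0) = 4, erhalten wir x(t) = 4·exp(-3·t/2). Wir haben die Position x(t) = 4·exp(-3·t/2). Durch Einsetzen von t = 2*log(3)/3: x(2*log(3)/3) = 4/3.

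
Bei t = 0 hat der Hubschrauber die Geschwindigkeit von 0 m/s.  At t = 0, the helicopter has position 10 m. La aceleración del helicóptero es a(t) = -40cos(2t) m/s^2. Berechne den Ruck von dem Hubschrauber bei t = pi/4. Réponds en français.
En partant de l'accélération a(t) = -40·cos(2·t), nous prenons 1 dérivée. En dérivant l'accélération, nous obtenons le jerk: j(t) = 80·sin(2·t). De l'équation du jerk j(t) = 80·sin(2·t), nous substituons t = pi/4 pour obtenir j = 80.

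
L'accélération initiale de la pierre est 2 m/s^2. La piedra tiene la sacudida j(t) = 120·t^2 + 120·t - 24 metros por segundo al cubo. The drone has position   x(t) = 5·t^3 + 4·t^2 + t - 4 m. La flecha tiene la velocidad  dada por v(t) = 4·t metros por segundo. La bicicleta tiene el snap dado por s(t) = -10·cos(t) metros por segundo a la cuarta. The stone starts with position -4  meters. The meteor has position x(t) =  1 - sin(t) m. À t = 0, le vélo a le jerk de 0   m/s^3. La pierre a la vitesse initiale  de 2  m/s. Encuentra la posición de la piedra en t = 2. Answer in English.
We must find the integral of our jerk equation j(t) = 120·t^2 + 120·t - 24 3 times. Taking ∫j(t)dt and applying a(0) = 2, we find a(t) = 40·t^3 + 60·t^2 - 24·t + 2. Integrating acceleration and using the initial condition v(0) = 2, we get v(t) = 10·t^4 + 20·t^3 - 12·t^2 + 2·t + 2. Integrating velocity and using the initial condition x(0) = -4, we get x(t) = 2·t^5 + 5·t^4 - 4·t^3 + t^2 + 2·t - 4. Using x(t) = 2·t^5 + 5·t^4 - 4·t^3 + t^2 + 2·t - 4 and substituting t = 2, we find x = 116.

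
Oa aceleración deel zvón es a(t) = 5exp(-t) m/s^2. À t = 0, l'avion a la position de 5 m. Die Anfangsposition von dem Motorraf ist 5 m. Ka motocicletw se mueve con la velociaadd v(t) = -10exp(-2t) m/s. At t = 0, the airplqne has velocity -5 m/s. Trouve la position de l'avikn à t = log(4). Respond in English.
To solve this, we need to take 2 integrals of our acceleration equation a(t) = 5·exp(-t). Taking ∫a(t)dt and applying v(0) = -5, we find v(t) = -5·exp(-t). Finding the integral of v(t) and using x(0) = 5: x(t) = 5·exp(-t). Using x(t) = 5·exp(-t) and substituting t = log(4), we find x = 5/4.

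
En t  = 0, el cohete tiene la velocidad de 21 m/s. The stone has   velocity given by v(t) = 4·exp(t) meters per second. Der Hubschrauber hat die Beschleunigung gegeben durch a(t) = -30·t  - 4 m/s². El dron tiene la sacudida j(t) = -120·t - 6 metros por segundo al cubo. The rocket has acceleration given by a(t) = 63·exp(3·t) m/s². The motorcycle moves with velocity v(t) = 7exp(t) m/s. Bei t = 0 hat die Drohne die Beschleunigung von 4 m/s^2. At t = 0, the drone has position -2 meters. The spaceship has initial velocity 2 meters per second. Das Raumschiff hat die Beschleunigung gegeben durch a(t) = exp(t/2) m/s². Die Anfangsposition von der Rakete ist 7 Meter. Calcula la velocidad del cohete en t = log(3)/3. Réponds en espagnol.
Necesitamos integrar nuestra ecuación de la aceleración a(t) = 63·exp(3·t) 1 vez. La antiderivada de la aceleración es la velocidad. Usando v(0) = 21, obtenemos v(t) = 21·exp(3·t). De la ecuación de la velocidad v(t) = 21·exp(3·t), sustituimos t = log(3)/3 para obtener v = 63.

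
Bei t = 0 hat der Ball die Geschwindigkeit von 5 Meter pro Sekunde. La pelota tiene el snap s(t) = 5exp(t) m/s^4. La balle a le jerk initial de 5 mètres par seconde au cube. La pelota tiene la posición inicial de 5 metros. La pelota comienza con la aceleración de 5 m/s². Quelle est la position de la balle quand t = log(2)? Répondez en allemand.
Um dies zu lösen, müssen wir 4 Stammfunktionen unserer Gleichung für den Snap s(t) = 5·exp(t) finden. Durch Integration von dem Snap und Verwendung der Anfangsbedingung j(0) = 5, erhalten wir j(t) = 5·exp(t). Das Integral von dem Ruck, mit a(0) = 5, ergibt die Beschleunigung: a(t) = 5·exp(t). Das Integral von der Beschleunigung, mit v(0) = 5, ergibt die Geschwindigkeit: v(t) = 5·exp(t). Die Stammfunktion von der Geschwindigkeit ist die Position. Mit x(0) = 5 erhalten wir x(t) = 5·exp(t). Wir haben die Position x(t) = 5·exp(t). Durch Einsetzen von t = log(2): x(log(2)) = 10.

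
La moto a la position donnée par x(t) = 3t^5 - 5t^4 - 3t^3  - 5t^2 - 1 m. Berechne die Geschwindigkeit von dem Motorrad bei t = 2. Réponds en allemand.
Wir müssen unsere Gleichung für die Position x(t) = 3·t^5 - 5·t^4 - 3·t^3 - 5·t^2 - 1 1-mal ableiten. Die Ableitung von der Position ergibt die Geschwindigkeit: v(t) = 15·t^4 - 20·t^3 - 9·t^2 - 10·t. Mit v(t) = 15·t^4 - 20·t^3 - 9·t^2 - 10·t und Einsetzen von t = 2, finden wir v = 24.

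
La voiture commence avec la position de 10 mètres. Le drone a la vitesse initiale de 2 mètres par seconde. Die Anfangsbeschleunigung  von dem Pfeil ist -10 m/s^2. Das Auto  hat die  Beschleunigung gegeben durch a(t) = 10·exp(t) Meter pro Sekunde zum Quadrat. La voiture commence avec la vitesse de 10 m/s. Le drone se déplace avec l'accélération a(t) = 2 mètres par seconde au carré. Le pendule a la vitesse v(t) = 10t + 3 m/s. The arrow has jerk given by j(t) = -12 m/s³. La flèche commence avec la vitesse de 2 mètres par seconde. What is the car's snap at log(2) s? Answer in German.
Ausgehend von der Beschleunigung a(t) = 10·exp(t), nehmen wir 2 Ableitungen. Die Ableitung von der Beschleunigung ergibt den Ruck: j(t) = 10·exp(t). Mit d/dt von j(t) finden wir s(t) = 10·exp(t). Wir haben den Snap s(t) = 10·exp(t). Durch Einsetzen von t = log(2): s(log(2)) = 20.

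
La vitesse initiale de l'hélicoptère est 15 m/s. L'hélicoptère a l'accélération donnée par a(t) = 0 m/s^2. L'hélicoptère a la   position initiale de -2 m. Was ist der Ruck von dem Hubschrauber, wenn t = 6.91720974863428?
Wir müssen unsere Gleichung für die Beschleunigung a(t) = 0 1-mal ableiten. Mit d/dt von a(t) finden wir j(t) = 0. Aus der Gleichung für den Ruck j(t) = 0, setzen wir t = 6.91720974863428 ein und erhalten j = 0.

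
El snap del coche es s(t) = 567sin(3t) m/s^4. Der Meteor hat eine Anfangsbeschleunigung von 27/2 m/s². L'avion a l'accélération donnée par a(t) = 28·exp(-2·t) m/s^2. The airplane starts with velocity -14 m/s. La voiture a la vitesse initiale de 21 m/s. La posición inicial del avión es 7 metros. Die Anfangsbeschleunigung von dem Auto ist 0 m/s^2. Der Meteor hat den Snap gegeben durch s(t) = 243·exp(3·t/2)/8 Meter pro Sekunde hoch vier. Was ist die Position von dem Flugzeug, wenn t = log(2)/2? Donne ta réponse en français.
Nous devons intégrer notre équation de l'accélération a(t) = 28·exp(-2·t) 2 fois. En prenant ∫a(t)dt et en appliquant v(0) = -14, nous trouvons v(t) = -14·exp(-2·t). L'intégrale de la vitesse est la position. En utilisant x(0) = 7, nous obtenons x(t) = 7·exp(-2·t). De l'équation de la position x(t) = 7·exp(-2·t), nous substituons t = log(2)/2 pour obtenir x = 7/2.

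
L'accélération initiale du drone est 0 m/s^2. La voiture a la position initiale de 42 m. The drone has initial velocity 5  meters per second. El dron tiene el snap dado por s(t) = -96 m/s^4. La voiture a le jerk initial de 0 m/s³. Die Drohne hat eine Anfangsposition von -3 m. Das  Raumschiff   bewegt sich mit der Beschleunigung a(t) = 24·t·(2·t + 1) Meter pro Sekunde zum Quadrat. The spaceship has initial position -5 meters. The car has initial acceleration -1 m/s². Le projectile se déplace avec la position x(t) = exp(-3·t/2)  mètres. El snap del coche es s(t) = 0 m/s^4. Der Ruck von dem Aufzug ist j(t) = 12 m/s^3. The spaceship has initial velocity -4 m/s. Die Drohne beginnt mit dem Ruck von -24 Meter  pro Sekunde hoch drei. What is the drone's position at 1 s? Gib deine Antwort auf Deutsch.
Ausgehend von dem Snap s(t) = -96, nehmen wir 4 Stammfunktionen. Mit ∫s(t)dt und Anwendung von j(0) = -24, finden wir j(t) = -96·t - 24. Durch Integration von dem Ruck und Verwendung der Anfangsbedingung a(0) = 0, erhalten wir a(t) = 24·t·(-2·t - 1). Die Stammfunktion von der Beschleunigung ist die Geschwindigkeit. Mit v(0) = 5 erhalten wir v(t) = -16·t^3 - 12·t^2 + 5. Mit ∫v(t)dt und Anwendung von x(0) = -3, finden wir x(t) = -4·t^4 - 4·t^3 + 5·t - 3. Aus der Gleichung für die Position x(t) = -4·t^4 - 4·t^3 + 5·t - 3, setzen wir t = 1 ein und erhalten x = -6.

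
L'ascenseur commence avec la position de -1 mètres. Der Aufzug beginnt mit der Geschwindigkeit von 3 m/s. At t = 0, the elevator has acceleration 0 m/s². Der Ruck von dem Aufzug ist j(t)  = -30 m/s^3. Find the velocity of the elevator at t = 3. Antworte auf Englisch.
To find the answer, we compute 2 integrals of j(t) = -30. The antiderivative of jerk, with a(0) = 0, gives acceleration: a(t) = -30·t. Integrating acceleration and using the initial condition v(0) = 3, we get v(t) = 3 - 15·t^2. Using v(t) = 3 - 15·t^2 and substituting t = 3, we find v = -132.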